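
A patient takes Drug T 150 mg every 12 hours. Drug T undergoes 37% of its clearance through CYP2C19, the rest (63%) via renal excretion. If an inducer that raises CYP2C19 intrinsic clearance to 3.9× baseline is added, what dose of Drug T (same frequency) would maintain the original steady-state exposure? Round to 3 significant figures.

The CYP2C19 pathway (37% of clearance) rises to 3.9× activity: 0.37 × 3.9 = 1.443.
Non-CYP routes (63%) are unchanged.
Relative clearance = 1.443 + 0.63 = 2.073.
Exposure is unchanged when dose changes in proportion to clearance. New dose = 150 mg × 2.073 = 311 mg.

311 mg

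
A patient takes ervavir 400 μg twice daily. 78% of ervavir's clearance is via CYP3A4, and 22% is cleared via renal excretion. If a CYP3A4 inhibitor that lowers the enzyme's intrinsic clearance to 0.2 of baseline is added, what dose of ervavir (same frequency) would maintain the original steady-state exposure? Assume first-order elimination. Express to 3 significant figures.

CYP3A4: 0.78 × 0.2 = 0.156
Other: 0.22 (unchanged)
Relative clearance = 0.156 + 0.22 = 0.376.
Css,avg = (dose rate)/CL, so holding Css fixed requires dose ∝ CL: 400 × 0.376 = 150 μg.

150 μg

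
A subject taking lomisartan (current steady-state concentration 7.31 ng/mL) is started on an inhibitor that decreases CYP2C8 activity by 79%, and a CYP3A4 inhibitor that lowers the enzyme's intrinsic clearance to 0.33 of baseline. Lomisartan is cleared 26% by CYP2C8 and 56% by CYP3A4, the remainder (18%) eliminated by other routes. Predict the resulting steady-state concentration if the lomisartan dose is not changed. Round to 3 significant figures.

17.4 ng/mL

CYP2C8: 0.26 × 0.21 = 0.0546
CYP3A4: 0.56 × 0.33 = 0.1848
Other: 0.18 (unchanged)
New clearance relative to baseline: 0.0546 + 0.1848 + 0.18 = 0.4194.
New steady-state concentration = 7.31 / 0.4194 = 17.4 ng/mL (concentration scales inversely with clearance).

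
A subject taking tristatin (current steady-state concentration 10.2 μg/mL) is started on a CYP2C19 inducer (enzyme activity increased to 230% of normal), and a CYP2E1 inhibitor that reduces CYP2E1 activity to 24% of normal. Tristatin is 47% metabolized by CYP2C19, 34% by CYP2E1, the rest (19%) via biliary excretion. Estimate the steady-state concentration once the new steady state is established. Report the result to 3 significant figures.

The CYP2C19 pathway (47% of clearance) is boosted to 2.3× activity: 0.47 × 2.3 = 1.081.
The CYP2E1 pathway (34% of clearance) drops to 0.24× activity: 0.34 × 0.24 = 0.0816.
The remaining 19% of clearance is unaffected.
Relative clearance = 1.081 + 0.0816 + 0.19 = 1.3526.
New steady-state concentration = 10.2 / 1.3526 = 7.54 μg/mL (concentration scales inversely with clearance).

7.54 μg/mL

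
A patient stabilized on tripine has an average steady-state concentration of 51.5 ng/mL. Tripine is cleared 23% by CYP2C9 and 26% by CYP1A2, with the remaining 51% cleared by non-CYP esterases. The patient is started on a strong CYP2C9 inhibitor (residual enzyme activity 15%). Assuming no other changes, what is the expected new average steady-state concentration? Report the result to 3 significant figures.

64.0 ng/mL

The CYP2C9 pathway (23% of clearance) falls to 0.15× activity: 0.23 × 0.15 = 0.0345.
CYP1A2 (26%) and the residual 51% are unaffected.
Relative clearance = 0.0345 + 0.26 + 0.51 = 0.8045.
With dosing unchanged, average steady-state concentration scales as 1/CL: 51.5 / 0.8045 = 64.0 ng/mL.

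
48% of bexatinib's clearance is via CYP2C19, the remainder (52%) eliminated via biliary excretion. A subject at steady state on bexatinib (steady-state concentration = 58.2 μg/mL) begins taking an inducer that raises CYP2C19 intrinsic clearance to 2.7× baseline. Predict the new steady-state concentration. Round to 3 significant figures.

CYP2C19: 0.48 × 2.7 = 1.296
Other: 0.52 (unchanged)
CL_new/CL_old = 1.296 + 0.52 = 1.816.
New steady-state concentration = baseline ÷ relative clearance = 58.2 / 1.816 = 32.0 μg/mL.

32.0 μg/mL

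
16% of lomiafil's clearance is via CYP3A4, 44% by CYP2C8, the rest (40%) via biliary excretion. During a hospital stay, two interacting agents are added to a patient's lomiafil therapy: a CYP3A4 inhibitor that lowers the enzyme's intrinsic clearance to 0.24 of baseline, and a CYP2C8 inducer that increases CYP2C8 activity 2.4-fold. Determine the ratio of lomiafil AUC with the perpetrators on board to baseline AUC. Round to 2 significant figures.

The CYP3A4 pathway (16% of clearance) is reduced to 0.24× activity: 0.16 × 0.24 = 0.0384.
The CYP2C8 pathway (44% of clearance) is boosted to 2.4× activity: 0.44 × 2.4 = 1.056.
The remaining 40% of clearance is unaffected.
Relative clearance = 0.0384 + 1.056 + 0.4 = 1.4944.
AUC ∝ 1/CL: fold-change = 1 / 1.4944 = 0.67.

0.67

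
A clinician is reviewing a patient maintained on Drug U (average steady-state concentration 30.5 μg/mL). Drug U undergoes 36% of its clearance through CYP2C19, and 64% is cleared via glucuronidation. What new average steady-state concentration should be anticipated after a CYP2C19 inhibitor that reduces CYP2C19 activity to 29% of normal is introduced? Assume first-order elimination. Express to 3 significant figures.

The CYP2C19 pathway (36% of clearance) is reduced to 0.29× activity: 0.36 × 0.29 = 0.1044.
Non-CYP routes (64%) are unchanged.
New clearance relative to baseline: 0.1044 + 0.64 = 0.7444.
Average steady-state concentration ∝ 1/CL, so new value = 30.5 / 0.7444 = 41.0 μg/mL.

41.0 μg/mL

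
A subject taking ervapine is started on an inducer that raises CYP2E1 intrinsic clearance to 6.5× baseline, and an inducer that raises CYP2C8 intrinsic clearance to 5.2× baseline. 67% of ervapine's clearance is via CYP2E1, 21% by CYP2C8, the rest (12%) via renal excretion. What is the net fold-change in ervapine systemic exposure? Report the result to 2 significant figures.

CYP2E1: 0.67 × 6.5 = 4.355
CYP2C8: 0.21 × 5.2 = 1.092
Other: 0.12 (unchanged)
CL_new/CL_old = 4.355 + 1.092 + 0.12 = 5.567.
Net systemic exposure ratio = 1 / 5.567 = 0.18.

0.18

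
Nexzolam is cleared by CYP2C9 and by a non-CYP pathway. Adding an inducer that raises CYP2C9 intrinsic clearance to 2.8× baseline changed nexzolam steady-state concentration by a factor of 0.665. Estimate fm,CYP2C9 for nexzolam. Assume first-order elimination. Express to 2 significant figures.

Let fm be the CYP2C9 fraction. New clearance relative to baseline = fm × 2.8 + (1 − fm).
Steady-state concentration ratio = 1 / (new CL fraction), so new CL fraction = 1 / 0.665 = 1.504.
fm × 2.8 + 1 − fm = 1.504  ⇒  fm × (2.8 − 1) = 0.5038  ⇒  fm = 0.28.

0.28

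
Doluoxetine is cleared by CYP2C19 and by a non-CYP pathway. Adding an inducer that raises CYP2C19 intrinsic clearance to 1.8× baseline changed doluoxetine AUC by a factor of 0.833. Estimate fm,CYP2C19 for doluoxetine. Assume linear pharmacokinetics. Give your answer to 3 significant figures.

Write x for the fraction cleared via CYP2C19. The observed AUC change means clearance rose to 1/0.833 = 1.2 of baseline.
Setting x·1.8 + (1 − x) = 1.2 and solving: x = (1.2 − 1)/(1.8 − 1) = 0.251.

0.251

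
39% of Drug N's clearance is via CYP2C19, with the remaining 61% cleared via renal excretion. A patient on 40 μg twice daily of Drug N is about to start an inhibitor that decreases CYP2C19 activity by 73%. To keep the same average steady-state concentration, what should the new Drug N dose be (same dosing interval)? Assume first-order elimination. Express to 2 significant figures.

The CYP2C19 pathway (39% of clearance) drops to 0.27× activity: 0.39 × 0.27 = 0.1053.
Non-CYP routes (61%) are unchanged.
New clearance relative to baseline: 0.1053 + 0.61 = 0.7153.
Css,avg = (dose rate)/CL, so holding Css fixed requires dose ∝ CL: 40 × 0.7153 = 29 μg.

29 μg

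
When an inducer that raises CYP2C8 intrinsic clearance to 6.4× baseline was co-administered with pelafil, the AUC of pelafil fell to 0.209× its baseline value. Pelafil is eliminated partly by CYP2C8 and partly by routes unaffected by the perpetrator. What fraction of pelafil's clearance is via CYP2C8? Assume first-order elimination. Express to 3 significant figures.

0.701

CL'/CL = 1 / 0.209 = 4.785
6.4·fm + (1 − fm) = 4.785
fm = (4.785 − 1) / (6.4 − 1) = 0.701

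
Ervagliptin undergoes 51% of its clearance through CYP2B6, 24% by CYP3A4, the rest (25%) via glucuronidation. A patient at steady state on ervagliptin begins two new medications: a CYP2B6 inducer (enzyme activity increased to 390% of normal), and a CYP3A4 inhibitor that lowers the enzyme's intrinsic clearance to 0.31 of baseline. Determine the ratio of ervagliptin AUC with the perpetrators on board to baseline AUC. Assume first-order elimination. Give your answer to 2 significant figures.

0.43

The CYP2B6 pathway (51% of clearance) increases to 3.9× activity: 0.51 × 3.9 = 1.989.
The CYP3A4 pathway (24% of clearance) drops to 0.31× activity: 0.24 × 0.31 = 0.0744.
The remaining 25% of clearance is unaffected.
CL_new/CL_old = 1.989 + 0.0744 + 0.25 = 2.3134.
Net AUC ratio = 1 / 2.3134 = 0.43.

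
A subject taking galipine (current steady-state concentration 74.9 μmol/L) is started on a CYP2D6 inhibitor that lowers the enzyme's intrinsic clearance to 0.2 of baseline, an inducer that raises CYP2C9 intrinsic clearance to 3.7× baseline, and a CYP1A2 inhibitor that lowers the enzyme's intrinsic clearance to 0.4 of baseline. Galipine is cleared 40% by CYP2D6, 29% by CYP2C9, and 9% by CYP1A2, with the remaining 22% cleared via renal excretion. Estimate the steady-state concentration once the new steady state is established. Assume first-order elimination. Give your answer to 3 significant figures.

The CYP2D6 pathway (40% of clearance) drops to 0.2× activity: 0.4 × 0.2 = 0.08.
The CYP2C9 pathway (29% of clearance) is boosted to 3.7× activity: 0.29 × 3.7 = 1.073.
The CYP1A2 pathway (9% of clearance) drops to 0.4× activity: 0.09 × 0.4 = 0.036.
Non-CYP routes (22%) are unchanged.
New clearance relative to baseline: 0.08 + 1.073 + 0.036 + 0.22 = 1.409.
New steady-state concentration = 74.9 / 1.409 = 53.2 μmol/L (concentration scales inversely with clearance).

53.2 μmol/L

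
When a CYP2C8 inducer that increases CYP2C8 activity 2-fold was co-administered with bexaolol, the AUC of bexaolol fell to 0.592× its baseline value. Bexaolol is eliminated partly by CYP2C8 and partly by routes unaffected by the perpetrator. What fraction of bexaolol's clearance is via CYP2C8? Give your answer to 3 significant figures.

CL'/CL = 1 / 0.592 = 1.689
2·fm + (1 − fm) = 1.689
fm = (1.689 − 1) / (2 − 1) = 0.689

0.689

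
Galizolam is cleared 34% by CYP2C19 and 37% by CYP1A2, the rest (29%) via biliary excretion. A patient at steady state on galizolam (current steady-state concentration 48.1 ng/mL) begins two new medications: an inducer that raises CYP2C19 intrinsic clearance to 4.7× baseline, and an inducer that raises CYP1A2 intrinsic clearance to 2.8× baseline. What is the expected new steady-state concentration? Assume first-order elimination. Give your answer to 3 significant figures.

16.5 ng/mL

CYP2C19: 0.34 × 4.7 = 1.598
CYP1A2: 0.37 × 2.8 = 1.036
Other: 0.29 (unchanged)
CL_new/CL_old = 1.598 + 1.036 + 0.29 = 2.924.
Dividing the baseline by the relative clearance: 48.1 / 2.924 = 16.5 ng/mL.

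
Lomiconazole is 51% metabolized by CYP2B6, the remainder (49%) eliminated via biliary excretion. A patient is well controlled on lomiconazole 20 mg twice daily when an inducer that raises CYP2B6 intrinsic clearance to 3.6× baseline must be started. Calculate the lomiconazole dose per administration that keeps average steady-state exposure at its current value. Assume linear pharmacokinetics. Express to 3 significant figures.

46.5 mg

The CYP2B6 pathway (51% of clearance) increases to 3.6× activity: 0.51 × 3.6 = 1.836.
Non-CYP routes (49%) are unchanged.
Relative clearance = 1.836 + 0.49 = 2.326.
To maintain the same steady-state level, dose must scale with clearance: new dose = 20 × 2.326 = 46.5 mg.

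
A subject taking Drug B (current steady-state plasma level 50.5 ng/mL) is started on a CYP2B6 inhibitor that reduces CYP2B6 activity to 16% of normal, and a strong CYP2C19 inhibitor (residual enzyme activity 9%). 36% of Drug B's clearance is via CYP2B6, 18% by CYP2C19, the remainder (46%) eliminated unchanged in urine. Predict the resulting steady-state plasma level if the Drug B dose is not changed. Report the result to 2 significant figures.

CYP2B6: 0.36 × 0.16 = 0.0576
CYP2C19: 0.18 × 0.09 = 0.0162
Other: 0.46 (unchanged)
CL_new/CL_old = 0.0576 + 0.0162 + 0.46 = 0.5338.
New steady-state plasma level = 50.5 / 0.5338 = 95 ng/mL (concentration scales inversely with clearance).

95 ng/mL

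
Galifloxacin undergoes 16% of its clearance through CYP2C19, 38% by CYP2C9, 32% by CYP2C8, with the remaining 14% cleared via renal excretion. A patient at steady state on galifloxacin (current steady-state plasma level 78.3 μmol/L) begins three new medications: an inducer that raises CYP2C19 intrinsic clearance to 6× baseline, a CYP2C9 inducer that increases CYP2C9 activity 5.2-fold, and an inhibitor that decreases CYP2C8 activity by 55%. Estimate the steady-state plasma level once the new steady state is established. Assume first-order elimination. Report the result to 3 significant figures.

The CYP2C19 pathway (16% of clearance) rises to 6× activity: 0.16 × 6 = 0.96.
The CYP2C9 pathway (38% of clearance) increases to 5.2× activity: 0.38 × 5.2 = 1.976.
The CYP2C8 pathway (32% of clearance) falls to 0.45× activity: 0.32 × 0.45 = 0.144.
Non-CYP routes (14%) are unchanged.
Relative clearance = 0.96 + 1.976 + 0.144 + 0.14 = 3.22.
Steady-state plasma level ∝ 1/CL: new value = 78.3 / 3.22 = 24.3 μmol/L.

24.3 μmol/L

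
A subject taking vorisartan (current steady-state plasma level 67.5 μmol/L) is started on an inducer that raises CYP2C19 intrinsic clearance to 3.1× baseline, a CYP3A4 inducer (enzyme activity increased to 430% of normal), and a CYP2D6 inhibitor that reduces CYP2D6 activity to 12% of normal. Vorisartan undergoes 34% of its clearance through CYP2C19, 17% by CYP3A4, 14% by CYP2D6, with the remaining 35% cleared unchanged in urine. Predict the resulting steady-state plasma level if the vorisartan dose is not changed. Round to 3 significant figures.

CYP2C19: 0.34 × 3.1 = 1.054
CYP3A4: 0.17 × 4.3 = 0.731
CYP2D6: 0.14 × 0.12 = 0.0168
Other: 0.35 (unchanged)
New clearance relative to baseline: 1.054 + 0.731 + 0.0168 + 0.35 = 2.1518.
Steady-state plasma level ∝ 1/CL: new value = 67.5 / 2.1518 = 31.4 μmol/L.

31.4 μmol/L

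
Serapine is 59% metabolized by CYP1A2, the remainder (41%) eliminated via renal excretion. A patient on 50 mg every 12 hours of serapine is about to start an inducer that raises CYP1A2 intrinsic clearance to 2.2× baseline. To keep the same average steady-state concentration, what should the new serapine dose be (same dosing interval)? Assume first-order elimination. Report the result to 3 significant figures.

The CYP1A2 pathway (59% of clearance) increases to 2.2× activity: 0.59 × 2.2 = 1.298.
The remaining 41% of clearance is unaffected.
CL_new/CL_old = 1.298 + 0.41 = 1.708.
To maintain the same steady-state level, dose must scale with clearance: new dose = 50 × 1.708 = 85.4 mg.

85.4 mg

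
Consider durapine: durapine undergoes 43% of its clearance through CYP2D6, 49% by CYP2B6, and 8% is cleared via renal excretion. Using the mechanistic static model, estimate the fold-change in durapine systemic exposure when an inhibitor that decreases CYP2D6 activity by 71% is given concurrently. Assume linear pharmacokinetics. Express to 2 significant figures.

1.4

The CYP2D6 pathway (43% of clearance) drops to 0.29× activity: 0.43 × 0.29 = 0.1247.
CYP2B6 (49%) and the residual 8% are unaffected.
New clearance relative to baseline: 0.1247 + 0.49 + 0.08 = 0.6947.
Since systemic exposure ∝ 1/CL, the ratio is 1 / 0.6947 = 1.4.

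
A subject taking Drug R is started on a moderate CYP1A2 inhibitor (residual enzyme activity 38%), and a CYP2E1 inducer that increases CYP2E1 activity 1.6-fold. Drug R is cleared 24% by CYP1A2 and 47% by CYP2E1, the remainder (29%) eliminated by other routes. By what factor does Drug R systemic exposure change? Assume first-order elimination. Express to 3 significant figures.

The CYP1A2 pathway (24% of clearance) is reduced to 0.38× activity: 0.24 × 0.38 = 0.0912.
The CYP2E1 pathway (47% of clearance) is boosted to 1.6× activity: 0.47 × 1.6 = 0.752.
Non-CYP routes (29%) are unchanged.
Relative clearance = 0.0912 + 0.752 + 0.29 = 1.1332.
Net systemic exposure ratio = 1 / 1.1332 = 0.882.

0.882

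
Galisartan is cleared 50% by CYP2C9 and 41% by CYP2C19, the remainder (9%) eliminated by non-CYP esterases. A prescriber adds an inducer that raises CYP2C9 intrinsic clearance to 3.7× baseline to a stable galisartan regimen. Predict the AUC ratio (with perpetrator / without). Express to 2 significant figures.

The CYP2C9 pathway (50% of clearance) is boosted to 3.7× activity: 0.5 × 3.7 = 1.85.
CYP2C19 (41%) and the residual 9% are unaffected.
Relative clearance = 1.85 + 0.41 + 0.09 = 2.35.
Since AUC ∝ 1/CL, the ratio is 1 / 2.35 = 0.43.

0.43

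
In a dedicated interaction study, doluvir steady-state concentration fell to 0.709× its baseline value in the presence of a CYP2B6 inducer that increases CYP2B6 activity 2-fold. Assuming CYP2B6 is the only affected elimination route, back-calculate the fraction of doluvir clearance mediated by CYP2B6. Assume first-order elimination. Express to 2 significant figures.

0.41

Write x for the fraction cleared via CYP2B6. The observed steady-state concentration change means clearance rose to 1/0.709 = 1.41 of baseline.
Setting x·2 + (1 − x) = 1.41 and solving: x = (1.41 − 1)/(2 − 1) = 0.41.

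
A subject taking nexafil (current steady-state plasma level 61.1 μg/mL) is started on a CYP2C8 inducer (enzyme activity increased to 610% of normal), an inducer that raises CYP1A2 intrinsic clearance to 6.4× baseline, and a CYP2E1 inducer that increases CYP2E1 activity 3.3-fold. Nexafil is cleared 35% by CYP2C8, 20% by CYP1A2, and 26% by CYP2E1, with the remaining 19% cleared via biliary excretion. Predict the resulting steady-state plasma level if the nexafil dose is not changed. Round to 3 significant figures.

The CYP2C8 pathway (35% of clearance) increases to 6.1× activity: 0.35 × 6.1 = 2.135.
The CYP1A2 pathway (20% of clearance) rises to 6.4× activity: 0.2 × 6.4 = 1.28.
The CYP2E1 pathway (26% of clearance) is boosted to 3.3× activity: 0.26 × 3.3 = 0.858.
The remaining 19% of clearance is unaffected.
CL_new/CL_old = 2.135 + 1.28 + 0.858 + 0.19 = 4.463.
Dividing the baseline by the relative clearance: 61.1 / 4.463 = 13.7 μg/mL.

13.7 μg/mL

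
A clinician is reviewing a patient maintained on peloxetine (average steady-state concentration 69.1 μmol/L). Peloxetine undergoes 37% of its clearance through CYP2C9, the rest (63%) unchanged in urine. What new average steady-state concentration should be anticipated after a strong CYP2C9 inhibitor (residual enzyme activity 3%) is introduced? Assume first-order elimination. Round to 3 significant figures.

108 μmol/L

The CYP2C9 pathway (37% of clearance) is reduced to 0.03× activity: 0.37 × 0.03 = 0.0111.
The remaining 63% of clearance is unaffected.
New clearance relative to baseline: 0.0111 + 0.63 = 0.6411.
With dosing unchanged, average steady-state concentration scales as 1/CL: 69.1 / 0.6411 = 108 μmol/L.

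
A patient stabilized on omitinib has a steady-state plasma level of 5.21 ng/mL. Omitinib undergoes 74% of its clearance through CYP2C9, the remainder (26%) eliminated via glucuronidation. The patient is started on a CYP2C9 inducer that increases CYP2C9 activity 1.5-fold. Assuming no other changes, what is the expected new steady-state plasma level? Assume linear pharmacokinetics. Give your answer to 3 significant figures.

3.80 ng/mL

CYP2C9: 0.74 × 1.5 = 1.11
Other: 0.26 (unchanged)
Relative clearance = 1.11 + 0.26 = 1.37.
With dosing unchanged, steady-state plasma level scales as 1/CL: 5.21 / 1.37 = 3.80 ng/mL.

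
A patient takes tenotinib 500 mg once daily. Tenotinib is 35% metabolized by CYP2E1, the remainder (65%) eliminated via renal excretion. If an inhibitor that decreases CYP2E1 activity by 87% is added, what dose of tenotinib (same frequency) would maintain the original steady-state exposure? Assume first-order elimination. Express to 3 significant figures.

348 mg

CYP2E1: 0.35 × 0.13 = 0.0455
Other: 0.65 (unchanged)
New clearance relative to baseline: 0.0455 + 0.65 = 0.6955.
Css,avg = (dose rate)/CL, so holding Css fixed requires dose ∝ CL: 500 × 0.6955 = 348 mg.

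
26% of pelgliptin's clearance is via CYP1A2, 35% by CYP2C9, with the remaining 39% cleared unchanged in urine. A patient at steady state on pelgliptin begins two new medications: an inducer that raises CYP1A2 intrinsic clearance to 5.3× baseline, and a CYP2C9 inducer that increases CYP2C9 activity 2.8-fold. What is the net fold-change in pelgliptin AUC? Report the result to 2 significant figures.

The CYP1A2 pathway (26% of clearance) is boosted to 5.3× activity: 0.26 × 5.3 = 1.378.
The CYP2C9 pathway (35% of clearance) increases to 2.8× activity: 0.35 × 2.8 = 0.98.
The remaining 39% of clearance is unaffected.
CL_new/CL_old = 1.378 + 0.98 + 0.39 = 2.748.
Net AUC ratio = 1 / 2.748 = 0.36.

0.36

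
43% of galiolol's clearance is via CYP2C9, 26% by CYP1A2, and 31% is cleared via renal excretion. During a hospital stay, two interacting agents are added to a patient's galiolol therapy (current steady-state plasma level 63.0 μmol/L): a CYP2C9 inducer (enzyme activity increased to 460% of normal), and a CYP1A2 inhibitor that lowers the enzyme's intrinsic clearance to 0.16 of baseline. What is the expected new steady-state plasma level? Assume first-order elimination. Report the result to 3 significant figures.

27.0 μmol/L

The CYP2C9 pathway (43% of clearance) is boosted to 4.6× activity: 0.43 × 4.6 = 1.978.
The CYP1A2 pathway (26% of clearance) drops to 0.16× activity: 0.26 × 0.16 = 0.0416.
The remaining 31% of clearance is unaffected.
Relative clearance = 1.978 + 0.0416 + 0.31 = 2.3296.
Steady-state plasma level ∝ 1/CL: new value = 63.0 / 2.3296 = 27.0 μmol/L.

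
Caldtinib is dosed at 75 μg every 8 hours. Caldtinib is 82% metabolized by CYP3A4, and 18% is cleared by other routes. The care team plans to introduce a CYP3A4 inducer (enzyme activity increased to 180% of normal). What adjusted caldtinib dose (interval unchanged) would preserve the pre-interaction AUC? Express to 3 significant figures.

The CYP3A4 pathway (82% of clearance) increases to 1.8× activity: 0.82 × 1.8 = 1.476.
Non-CYP routes (18%) are unchanged.
Relative clearance = 1.476 + 0.18 = 1.656.
To maintain the same steady-state level, dose must scale with clearance: new dose = 75 × 1.656 = 124 μg.

124 μg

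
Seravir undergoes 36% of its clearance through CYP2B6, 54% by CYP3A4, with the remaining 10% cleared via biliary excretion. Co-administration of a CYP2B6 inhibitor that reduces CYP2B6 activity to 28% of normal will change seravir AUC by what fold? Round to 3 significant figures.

1.35

CYP2B6: 0.36 × 0.28 = 0.1008
CYP3A4: 0.54 (unchanged)
Other: 0.1 (unchanged)
New clearance relative to baseline: 0.1008 + 0.54 + 0.1 = 0.7408.
AUC is inversely proportional to clearance, so the fold-change is 1 / 0.7408 = 1.35.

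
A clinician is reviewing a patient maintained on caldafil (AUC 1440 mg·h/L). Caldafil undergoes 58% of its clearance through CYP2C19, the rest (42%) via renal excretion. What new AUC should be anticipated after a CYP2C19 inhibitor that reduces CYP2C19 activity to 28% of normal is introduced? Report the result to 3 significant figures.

The CYP2C19 pathway (58% of clearance) falls to 0.28× activity: 0.58 × 0.28 = 0.1624.
The remaining 42% of clearance is unaffected.
New clearance relative to baseline: 0.1624 + 0.42 = 0.5824.
With dosing unchanged, AUC scales as 1/CL: 1440 / 0.5824 = 2.47 × 10³ mg·h/L.

2.47 × 10³ mg·h/L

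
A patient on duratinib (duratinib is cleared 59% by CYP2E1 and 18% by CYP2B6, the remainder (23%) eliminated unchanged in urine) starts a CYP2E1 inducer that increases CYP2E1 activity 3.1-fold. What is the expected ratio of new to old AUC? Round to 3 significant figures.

CYP2E1: 0.59 × 3.1 = 1.829
CYP2B6: 0.18 (unchanged)
Other: 0.23 (unchanged)
Relative clearance = 1.829 + 0.18 + 0.23 = 2.239.
AUC ratio = CL_old/CL_new = 1 / 2.239 = 0.447.

0.447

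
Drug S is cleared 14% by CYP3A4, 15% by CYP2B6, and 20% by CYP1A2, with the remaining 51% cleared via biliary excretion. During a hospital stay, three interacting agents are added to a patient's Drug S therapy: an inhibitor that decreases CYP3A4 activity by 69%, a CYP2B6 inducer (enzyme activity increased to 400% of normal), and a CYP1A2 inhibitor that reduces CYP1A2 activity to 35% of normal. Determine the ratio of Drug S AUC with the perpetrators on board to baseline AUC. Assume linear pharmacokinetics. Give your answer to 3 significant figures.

0.817

CYP3A4: 0.14 × 0.31 = 0.0434
CYP2B6: 0.15 × 4 = 0.6
CYP1A2: 0.2 × 0.35 = 0.07
Other: 0.51 (unchanged)
New clearance relative to baseline: 0.0434 + 0.6 + 0.07 + 0.51 = 1.2234.
AUC ∝ 1/CL: fold-change = 1 / 1.2234 = 0.817.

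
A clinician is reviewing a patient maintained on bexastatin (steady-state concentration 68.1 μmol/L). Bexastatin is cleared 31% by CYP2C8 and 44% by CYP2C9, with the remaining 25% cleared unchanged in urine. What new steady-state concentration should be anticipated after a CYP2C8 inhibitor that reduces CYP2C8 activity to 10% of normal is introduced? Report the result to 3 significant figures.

The CYP2C8 pathway (31% of clearance) is reduced to 0.1× activity: 0.31 × 0.1 = 0.031.
CYP2C9 (44%) and the residual 25% are unaffected.
New clearance relative to baseline: 0.031 + 0.44 + 0.25 = 0.721.
With dosing unchanged, steady-state concentration scales as 1/CL: 68.1 / 0.721 = 94.5 μmol/L.

94.5 μmol/L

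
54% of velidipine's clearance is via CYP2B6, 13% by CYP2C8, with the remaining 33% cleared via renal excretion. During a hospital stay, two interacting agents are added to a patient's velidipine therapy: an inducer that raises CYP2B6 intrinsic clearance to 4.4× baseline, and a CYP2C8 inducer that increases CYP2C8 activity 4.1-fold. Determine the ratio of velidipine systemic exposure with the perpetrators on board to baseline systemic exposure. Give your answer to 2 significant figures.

The CYP2B6 pathway (54% of clearance) rises to 4.4× activity: 0.54 × 4.4 = 2.376.
The CYP2C8 pathway (13% of clearance) is boosted to 4.1× activity: 0.13 × 4.1 = 0.533.
Non-CYP routes (33%) are unchanged.
Relative clearance = 2.376 + 0.533 + 0.33 = 3.239.
Because systemic exposure varies inversely with clearance, the combined effect is 1 / 3.239 = 0.31.

0.31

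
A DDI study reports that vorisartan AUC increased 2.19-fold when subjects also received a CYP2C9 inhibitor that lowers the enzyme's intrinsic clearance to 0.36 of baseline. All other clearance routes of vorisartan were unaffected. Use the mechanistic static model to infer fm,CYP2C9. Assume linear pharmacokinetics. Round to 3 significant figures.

Write x for the fraction cleared via CYP2C9. The observed AUC change means clearance fell to 1/2.19 = 0.4566 of baseline.
Setting x·0.36 + (1 − x) = 0.4566 and solving: x = (0.4566 − 1)/(0.36 − 1) = 0.849.

0.849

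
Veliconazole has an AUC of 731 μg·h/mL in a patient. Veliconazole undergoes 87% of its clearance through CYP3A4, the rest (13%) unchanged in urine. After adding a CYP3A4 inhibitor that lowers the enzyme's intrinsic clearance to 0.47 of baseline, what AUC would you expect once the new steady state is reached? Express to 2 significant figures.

The CYP3A4 pathway (87% of clearance) falls to 0.47× activity: 0.87 × 0.47 = 0.4089.
The remaining 13% of clearance is unaffected.
Relative clearance = 0.4089 + 0.13 = 0.5389.
New AUC = baseline ÷ relative clearance = 731 / 0.5389 = 1.4 × 10³ μg·h/mL.

1.4 × 10³ μg·h/mL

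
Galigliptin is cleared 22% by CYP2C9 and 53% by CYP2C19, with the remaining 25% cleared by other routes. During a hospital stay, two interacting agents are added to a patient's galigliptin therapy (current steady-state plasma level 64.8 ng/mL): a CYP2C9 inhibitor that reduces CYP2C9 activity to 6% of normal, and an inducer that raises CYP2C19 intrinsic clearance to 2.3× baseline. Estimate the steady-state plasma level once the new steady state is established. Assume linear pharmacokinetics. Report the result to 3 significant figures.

The CYP2C9 pathway (22% of clearance) drops to 0.06× activity: 0.22 × 0.06 = 0.0132.
The CYP2C19 pathway (53% of clearance) is boosted to 2.3× activity: 0.53 × 2.3 = 1.219.
Non-CYP routes (25%) are unchanged.
CL_new/CL_old = 0.0132 + 1.219 + 0.25 = 1.4822.
Steady-state plasma level ∝ 1/CL: new value = 64.8 / 1.4822 = 43.7 ng/mL.

43.7 ng/mL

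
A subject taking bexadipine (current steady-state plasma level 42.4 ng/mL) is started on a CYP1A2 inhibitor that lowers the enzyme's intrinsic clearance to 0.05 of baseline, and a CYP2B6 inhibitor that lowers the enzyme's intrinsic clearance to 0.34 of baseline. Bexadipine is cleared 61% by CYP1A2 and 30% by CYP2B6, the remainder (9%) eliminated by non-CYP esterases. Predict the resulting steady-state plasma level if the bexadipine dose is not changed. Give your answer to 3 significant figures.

191 ng/mL

The CYP1A2 pathway (61% of clearance) drops to 0.05× activity: 0.61 × 0.05 = 0.0305.
The CYP2B6 pathway (30% of clearance) drops to 0.34× activity: 0.3 × 0.34 = 0.102.
Non-CYP routes (9%) are unchanged.
CL_new/CL_old = 0.0305 + 0.102 + 0.09 = 0.2225.
New steady-state plasma level = 42.4 / 0.2225 = 191 ng/mL (concentration scales inversely with clearance).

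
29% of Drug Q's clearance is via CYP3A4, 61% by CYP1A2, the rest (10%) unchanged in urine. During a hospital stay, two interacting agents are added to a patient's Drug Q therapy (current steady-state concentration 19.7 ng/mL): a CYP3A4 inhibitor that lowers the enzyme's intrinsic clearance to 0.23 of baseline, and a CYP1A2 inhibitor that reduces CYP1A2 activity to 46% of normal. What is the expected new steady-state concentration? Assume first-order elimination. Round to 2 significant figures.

The CYP3A4 pathway (29% of clearance) is reduced to 0.23× activity: 0.29 × 0.23 = 0.0667.
The CYP1A2 pathway (61% of clearance) drops to 0.46× activity: 0.61 × 0.46 = 0.2806.
Non-CYP routes (10%) are unchanged.
Relative clearance = 0.0667 + 0.2806 + 0.1 = 0.4473.
Dividing the baseline by the relative clearance: 19.7 / 0.4473 = 44 ng/mL.

44 ng/mL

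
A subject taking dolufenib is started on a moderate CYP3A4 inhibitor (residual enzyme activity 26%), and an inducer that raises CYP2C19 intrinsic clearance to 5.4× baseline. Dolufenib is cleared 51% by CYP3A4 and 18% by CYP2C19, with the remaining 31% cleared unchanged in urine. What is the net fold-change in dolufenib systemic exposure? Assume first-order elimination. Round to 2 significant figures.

0.71

CYP3A4: 0.51 × 0.26 = 0.1326
CYP2C19: 0.18 × 5.4 = 0.972
Other: 0.31 (unchanged)
Relative clearance = 0.1326 + 0.972 + 0.31 = 1.4146.
Net systemic exposure ratio = 1 / 1.4146 = 0.71.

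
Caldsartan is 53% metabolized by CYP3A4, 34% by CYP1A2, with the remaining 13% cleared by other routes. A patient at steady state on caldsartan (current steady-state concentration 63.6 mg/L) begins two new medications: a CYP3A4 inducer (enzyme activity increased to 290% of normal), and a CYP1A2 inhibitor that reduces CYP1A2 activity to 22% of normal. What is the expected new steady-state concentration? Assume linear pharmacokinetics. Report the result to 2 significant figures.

CYP3A4: 0.53 × 2.9 = 1.537
CYP1A2: 0.34 × 0.22 = 0.0748
Other: 0.13 (unchanged)
New clearance relative to baseline: 1.537 + 0.0748 + 0.13 = 1.7418.
Dividing the baseline by the relative clearance: 63.6 / 1.7418 = 37 mg/L.

37 mg/L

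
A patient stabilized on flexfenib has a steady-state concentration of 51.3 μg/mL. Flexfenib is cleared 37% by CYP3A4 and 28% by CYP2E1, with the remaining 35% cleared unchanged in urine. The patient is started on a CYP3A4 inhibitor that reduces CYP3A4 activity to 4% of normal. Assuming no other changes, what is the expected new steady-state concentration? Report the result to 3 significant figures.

CYP3A4: 0.37 × 0.04 = 0.0148
CYP2E1: 0.28 (unchanged)
Other: 0.35 (unchanged)
Relative clearance = 0.0148 + 0.28 + 0.35 = 0.6448.
New steady-state concentration = baseline ÷ relative clearance = 51.3 / 0.6448 = 79.6 μg/mL.

79.6 μg/mL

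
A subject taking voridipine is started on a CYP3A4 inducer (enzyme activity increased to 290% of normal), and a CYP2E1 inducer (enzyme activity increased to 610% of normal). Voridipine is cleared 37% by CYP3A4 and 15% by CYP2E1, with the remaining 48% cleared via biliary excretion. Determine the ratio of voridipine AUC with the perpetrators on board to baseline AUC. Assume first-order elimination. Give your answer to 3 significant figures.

0.405

The CYP3A4 pathway (37% of clearance) increases to 2.9× activity: 0.37 × 2.9 = 1.073.
The CYP2E1 pathway (15% of clearance) rises to 6.1× activity: 0.15 × 6.1 = 0.915.
Non-CYP routes (48%) are unchanged.
Relative clearance = 1.073 + 0.915 + 0.48 = 2.468.
Net AUC ratio = 1 / 2.468 = 0.405.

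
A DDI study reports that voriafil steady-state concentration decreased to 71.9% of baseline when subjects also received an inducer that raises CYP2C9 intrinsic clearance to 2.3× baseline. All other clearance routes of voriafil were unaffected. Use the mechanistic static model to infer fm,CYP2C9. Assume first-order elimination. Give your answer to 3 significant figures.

Call the CYP2C9 fraction fm. After the interaction, CL_new/CL_old = fm × 2.3 + (1 − fm).
Steady-state concentration ratio = 1 / (new CL fraction), so new CL fraction = 1 / 0.719 = 1.391.
fm × 2.3 + 1 − fm = 1.391  ⇒  fm × (2.3 − 1) = 0.3908  ⇒  fm = 0.301.

0.301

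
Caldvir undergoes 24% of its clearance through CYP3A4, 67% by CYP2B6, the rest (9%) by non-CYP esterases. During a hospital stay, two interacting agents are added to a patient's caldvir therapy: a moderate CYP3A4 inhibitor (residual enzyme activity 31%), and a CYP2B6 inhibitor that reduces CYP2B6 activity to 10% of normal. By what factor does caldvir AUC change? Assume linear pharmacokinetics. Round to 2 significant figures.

4.3

CYP3A4: 0.24 × 0.31 = 0.0744
CYP2B6: 0.67 × 0.1 = 0.067
Other: 0.09 (unchanged)
CL_new/CL_old = 0.0744 + 0.067 + 0.09 = 0.2314.
AUC ∝ 1/CL: fold-change = 1 / 0.2314 = 4.3.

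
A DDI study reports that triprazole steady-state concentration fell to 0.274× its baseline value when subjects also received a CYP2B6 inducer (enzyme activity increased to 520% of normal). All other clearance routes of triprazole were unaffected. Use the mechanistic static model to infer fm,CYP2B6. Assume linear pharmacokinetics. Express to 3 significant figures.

Let fm be the CYP2B6 fraction. New clearance relative to baseline = fm × 5.2 + (1 − fm).
Steady-state concentration ratio = 1 / (new CL fraction), so new CL fraction = 1 / 0.274 = 3.65.
fm × 5.2 + 1 − fm = 3.65  ⇒  fm × (5.2 − 1) = 2.65  ⇒  fm = 0.631.

0.631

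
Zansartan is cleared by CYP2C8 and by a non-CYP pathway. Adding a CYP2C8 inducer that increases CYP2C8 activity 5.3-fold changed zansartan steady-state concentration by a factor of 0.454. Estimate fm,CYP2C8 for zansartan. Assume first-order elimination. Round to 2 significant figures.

Let x = fm,CYP2C8. Because steady-state concentration ∝ 1/CL, relative clearance rose to 1/0.454 = 2.203.
Only the CYP2C8 route changed, so 2.203 = x·5.3 + (1 − x), giving x = 0.28.

0.28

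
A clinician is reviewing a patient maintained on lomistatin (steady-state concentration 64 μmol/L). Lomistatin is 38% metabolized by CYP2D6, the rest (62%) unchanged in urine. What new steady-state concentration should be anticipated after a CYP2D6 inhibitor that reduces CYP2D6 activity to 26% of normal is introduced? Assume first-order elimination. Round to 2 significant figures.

89 μmol/L

The CYP2D6 pathway (38% of clearance) drops to 0.26× activity: 0.38 × 0.26 = 0.0988.
The remaining 62% of clearance is unaffected.
Relative clearance = 0.0988 + 0.62 = 0.7188.
Steady-state concentration ∝ 1/CL, so new value = 64 / 0.7188 = 89 μmol/L.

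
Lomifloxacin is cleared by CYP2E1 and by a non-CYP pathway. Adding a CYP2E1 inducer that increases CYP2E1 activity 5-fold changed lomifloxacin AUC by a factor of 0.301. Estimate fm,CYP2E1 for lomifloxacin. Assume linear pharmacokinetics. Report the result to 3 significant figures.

0.581

Call the CYP2E1 fraction fm. After the interaction, CL_new/CL_old = fm × 5 + (1 − fm).
AUC ratio = 1 / (new CL fraction), so new CL fraction = 1 / 0.301 = 3.322.
fm × 5 + 1 − fm = 3.322  ⇒  fm × (5 − 1) = 2.322  ⇒  fm = 0.581.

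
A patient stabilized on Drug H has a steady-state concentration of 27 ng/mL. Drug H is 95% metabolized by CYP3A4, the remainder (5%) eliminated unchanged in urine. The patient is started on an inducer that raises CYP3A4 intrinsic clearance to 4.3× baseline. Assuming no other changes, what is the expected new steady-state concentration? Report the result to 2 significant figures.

6.5 ng/mL

The CYP3A4 pathway (95% of clearance) increases to 4.3× activity: 0.95 × 4.3 = 4.085.
Non-CYP routes (5%) are unchanged.
New clearance relative to baseline: 4.085 + 0.05 = 4.135.
With dosing unchanged, steady-state concentration scales as 1/CL: 27 / 4.135 = 6.5 ng/mL.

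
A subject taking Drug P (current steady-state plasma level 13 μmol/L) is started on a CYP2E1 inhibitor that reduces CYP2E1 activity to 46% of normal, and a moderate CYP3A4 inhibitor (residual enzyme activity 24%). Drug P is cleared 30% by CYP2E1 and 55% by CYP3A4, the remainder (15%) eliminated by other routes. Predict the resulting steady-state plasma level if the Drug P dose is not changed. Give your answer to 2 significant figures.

The CYP2E1 pathway (30% of clearance) drops to 0.46× activity: 0.3 × 0.46 = 0.138.
The CYP3A4 pathway (55% of clearance) drops to 0.24× activity: 0.55 × 0.24 = 0.132.
The remaining 15% of clearance is unaffected.
CL_new/CL_old = 0.138 + 0.132 + 0.15 = 0.42.
Dividing the baseline by the relative clearance: 13 / 0.42 = 31 μmol/L.

31 μmol/L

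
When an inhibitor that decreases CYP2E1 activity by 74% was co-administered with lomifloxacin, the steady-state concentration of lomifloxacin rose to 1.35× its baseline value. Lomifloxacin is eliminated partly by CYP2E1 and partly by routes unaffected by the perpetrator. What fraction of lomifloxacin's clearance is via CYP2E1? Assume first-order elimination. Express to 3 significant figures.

0.350

Let fm be the CYP2E1 fraction. New clearance relative to baseline = fm × 0.26 + (1 − fm).
Steady-state concentration ratio = 1 / (new CL fraction), so new CL fraction = 1 / 1.35 = 0.7407.
fm × 0.26 + 1 − fm = 0.7407  ⇒  fm × (0.26 − 1) = −0.2593  ⇒  fm = 0.350.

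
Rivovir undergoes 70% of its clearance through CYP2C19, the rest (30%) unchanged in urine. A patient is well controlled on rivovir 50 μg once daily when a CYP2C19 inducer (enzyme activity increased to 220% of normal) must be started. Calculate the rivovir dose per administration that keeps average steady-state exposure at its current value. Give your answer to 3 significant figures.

92.0 μg

The CYP2C19 pathway (70% of clearance) increases to 2.2× activity: 0.7 × 2.2 = 1.54.
The remaining 30% of clearance is unaffected.
New clearance relative to baseline: 1.54 + 0.3 = 1.84.
Css,avg = (dose rate)/CL, so holding Css fixed requires dose ∝ CL: 50 × 1.84 = 92.0 μg.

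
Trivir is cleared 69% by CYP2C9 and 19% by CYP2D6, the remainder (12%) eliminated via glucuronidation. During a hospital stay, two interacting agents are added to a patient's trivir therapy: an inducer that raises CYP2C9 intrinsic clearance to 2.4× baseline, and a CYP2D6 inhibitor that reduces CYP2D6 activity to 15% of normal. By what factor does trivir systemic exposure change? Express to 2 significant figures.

0.55

The CYP2C9 pathway (69% of clearance) is boosted to 2.4× activity: 0.69 × 2.4 = 1.656.
The CYP2D6 pathway (19% of clearance) drops to 0.15× activity: 0.19 × 0.15 = 0.0285.
The remaining 12% of clearance is unaffected.
New clearance relative to baseline: 1.656 + 0.0285 + 0.12 = 1.8045.
Net systemic exposure ratio = 1 / 1.8045 = 0.55.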